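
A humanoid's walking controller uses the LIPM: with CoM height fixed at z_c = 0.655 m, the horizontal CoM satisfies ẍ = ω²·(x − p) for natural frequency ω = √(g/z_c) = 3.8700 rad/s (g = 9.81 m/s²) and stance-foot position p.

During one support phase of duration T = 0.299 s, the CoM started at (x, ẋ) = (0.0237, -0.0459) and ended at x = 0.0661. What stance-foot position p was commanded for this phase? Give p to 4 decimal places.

p = -0.0558

ωT = 3.8700·0.299 = 1.157130; cosh(ωT) = 1.747589, sinh(ωT) = 1.433202
x(T) = p + (x₀−p)·cosh(ωT) + (ẋ₀/ω)·sinh(ωT) ⇒ p·(1 − cosh) = x(T) − x₀·cosh − (ẋ₀/ω)·sinh
numerator   = 0.0661 − (0.0237)·1.747589 − (-0.0459/3.8700)·1.433202 = 0.041681
denominator = 1 − 1.747589 = -0.747589
p = 0.041681 / -0.747589 = -0.0558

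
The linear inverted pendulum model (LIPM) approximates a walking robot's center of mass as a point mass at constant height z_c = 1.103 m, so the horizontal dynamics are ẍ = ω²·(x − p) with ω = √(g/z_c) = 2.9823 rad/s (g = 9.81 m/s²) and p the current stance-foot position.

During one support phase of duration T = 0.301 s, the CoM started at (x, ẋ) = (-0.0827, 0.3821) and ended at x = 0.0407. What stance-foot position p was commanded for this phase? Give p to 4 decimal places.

ωT = 2.9823·0.301 = 0.897672; cosh(ωT) = 1.430701, sinh(ωT) = 1.023184
x(T) = p + (x₀−p)·cosh(ωT) + (ẋ₀/ω)·sinh(ωT) ⇒ p·(1 − cosh) = x(T) − x₀·cosh − (ẋ₀/ω)·sinh
numerator   = 0.0407 − (-0.0827)·1.430701 − (0.3821/2.9823)·1.023184 = 0.027926
denominator = 1 − 1.430701 = -0.430701
p = 0.027926 / -0.430701 = -0.0648

p = -0.0648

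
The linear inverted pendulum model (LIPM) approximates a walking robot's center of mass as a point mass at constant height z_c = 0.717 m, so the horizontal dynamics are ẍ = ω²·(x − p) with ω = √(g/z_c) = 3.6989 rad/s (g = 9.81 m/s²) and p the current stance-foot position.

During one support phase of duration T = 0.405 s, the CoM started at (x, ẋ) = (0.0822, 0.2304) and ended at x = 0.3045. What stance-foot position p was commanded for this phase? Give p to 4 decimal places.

ωT = 3.6989·0.405 = 1.498055; cosh(ωT) = 2.348272, sinh(ωT) = 2.124707
x(T) = p + (x₀−p)·cosh(ωT) + (ẋ₀/ω)·sinh(ωT) ⇒ p·(1 − cosh) = x(T) − x₀·cosh − (ẋ₀/ω)·sinh
numerator   = 0.3045 − (0.0822)·2.348272 − (0.2304/3.6989)·2.124707 = -0.020873
denominator = 1 − 2.348272 = -1.348272
p = -0.020873 / -1.348272 = 0.0155

p = 0.0155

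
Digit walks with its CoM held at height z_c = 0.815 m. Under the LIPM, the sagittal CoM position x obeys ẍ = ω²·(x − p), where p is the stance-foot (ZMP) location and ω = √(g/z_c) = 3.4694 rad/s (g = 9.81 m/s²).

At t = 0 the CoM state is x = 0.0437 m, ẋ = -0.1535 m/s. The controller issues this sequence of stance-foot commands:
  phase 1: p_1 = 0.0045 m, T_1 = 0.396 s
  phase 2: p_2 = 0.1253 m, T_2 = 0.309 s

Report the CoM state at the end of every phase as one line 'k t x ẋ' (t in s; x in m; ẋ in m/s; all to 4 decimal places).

phase 1: p=0.0045, T=0.396, ωT=1.373882, cosh=2.101891, sinh=1.848768; start (x,ẋ)=(0.043700, -0.153500) → end (x,ẋ)=(0.005097, -0.071207)
phase 2: p=0.1253, T=0.309, ωT=1.072045, cosh=1.631827, sinh=1.289519; start (x,ẋ)=(0.005097, -0.071207) → end (x,ẋ)=(-0.097316, -0.653967)

1 0.3960 0.0051 -0.0712
2 0.7050 -0.0973 -0.6540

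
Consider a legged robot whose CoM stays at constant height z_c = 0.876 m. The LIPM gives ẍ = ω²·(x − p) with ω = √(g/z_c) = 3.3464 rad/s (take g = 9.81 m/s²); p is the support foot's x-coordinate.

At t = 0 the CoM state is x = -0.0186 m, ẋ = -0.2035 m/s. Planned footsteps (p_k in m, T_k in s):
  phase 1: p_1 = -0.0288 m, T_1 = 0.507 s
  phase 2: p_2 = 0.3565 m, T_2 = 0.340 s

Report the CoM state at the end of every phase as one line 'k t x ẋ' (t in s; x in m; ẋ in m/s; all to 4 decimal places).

phase 1: p=-0.0288, T=0.507, ωT=1.696625, cosh=2.819402, sinh=2.636101; start (x,ẋ)=(-0.018600, -0.203500) → end (x,ẋ)=(-0.160348, -0.483770)
phase 2: p=0.3565, T=0.340, ωT=1.137776, cosh=1.720177, sinh=1.399646; start (x,ẋ)=(-0.160348, -0.483770) → end (x,ẋ)=(-0.734908, -3.252967)

1 0.5070 -0.1603 -0.4838
2 0.8470 -0.7349 -3.2530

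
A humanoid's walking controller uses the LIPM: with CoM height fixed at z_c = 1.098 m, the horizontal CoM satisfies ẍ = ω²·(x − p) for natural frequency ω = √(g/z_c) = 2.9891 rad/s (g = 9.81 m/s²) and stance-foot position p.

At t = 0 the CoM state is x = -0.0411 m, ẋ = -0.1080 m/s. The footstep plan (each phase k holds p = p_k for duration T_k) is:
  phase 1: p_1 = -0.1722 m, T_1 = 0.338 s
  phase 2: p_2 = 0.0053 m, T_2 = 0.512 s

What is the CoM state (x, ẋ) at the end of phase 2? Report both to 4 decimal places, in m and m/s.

phase 1: p=-0.1722, T=0.338, ωT=1.010316, cosh=1.555286, sinh=1.191182; start (x,ẋ)=(-0.041100, -0.108000) → end (x,ẋ)=(-0.011341, 0.298819)
phase 2: p=0.0053, T=0.512, ωT=1.530419, cosh=2.418279, sinh=2.201834; start (x,ẋ)=(-0.011341, 0.298819) → end (x,ẋ)=(0.185174, 0.613105)

x = 0.1852, ẋ = 0.6131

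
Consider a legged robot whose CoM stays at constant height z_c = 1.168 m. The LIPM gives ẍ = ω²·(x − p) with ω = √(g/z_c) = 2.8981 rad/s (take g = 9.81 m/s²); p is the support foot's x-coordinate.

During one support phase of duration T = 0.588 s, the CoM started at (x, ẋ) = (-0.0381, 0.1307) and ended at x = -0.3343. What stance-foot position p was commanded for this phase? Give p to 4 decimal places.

ωT = 2.8981·0.588 = 1.704083; cosh(ωT) = 2.839141, sinh(ωT) = 2.657201
x(T) = p + (x₀−p)·cosh(ωT) + (ẋ₀/ω)·sinh(ωT) ⇒ p·(1 − cosh) = x(T) − x₀·cosh − (ẋ₀/ω)·sinh
numerator   = -0.3343 − (-0.0381)·2.839141 − (0.1307/2.8981)·2.657201 = -0.345965
denominator = 1 − 2.839141 = -1.839141
p = -0.345965 / -1.839141 = 0.1881

p = 0.1881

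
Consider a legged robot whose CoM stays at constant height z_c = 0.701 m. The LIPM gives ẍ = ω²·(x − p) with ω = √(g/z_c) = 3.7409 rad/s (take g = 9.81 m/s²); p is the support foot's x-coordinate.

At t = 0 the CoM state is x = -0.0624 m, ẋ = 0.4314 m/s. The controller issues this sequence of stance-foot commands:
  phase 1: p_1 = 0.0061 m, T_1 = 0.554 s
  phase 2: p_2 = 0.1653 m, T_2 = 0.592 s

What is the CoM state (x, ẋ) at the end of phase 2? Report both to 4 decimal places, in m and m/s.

phase 1: p=0.0061, T=0.554, ωT=2.072459, cosh=4.035103, sinh=3.909228; start (x,ẋ)=(-0.062400, 0.431400) → end (x,ẋ)=(0.180507, 0.738998)
phase 2: p=0.1653, T=0.592, ωT=2.214613, cosh=4.633529, sinh=4.524333; start (x,ẋ)=(0.180507, 0.738998) → end (x,ẋ)=(1.129523, 3.681545)

x = 1.1295, ẋ = 3.6815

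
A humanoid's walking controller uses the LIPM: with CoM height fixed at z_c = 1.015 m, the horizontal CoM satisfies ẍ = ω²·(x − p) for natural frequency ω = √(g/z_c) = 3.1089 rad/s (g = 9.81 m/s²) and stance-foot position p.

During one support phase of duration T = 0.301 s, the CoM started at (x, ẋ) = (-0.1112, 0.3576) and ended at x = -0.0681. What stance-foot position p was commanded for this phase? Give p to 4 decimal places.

ωT = 3.1089·0.301 = 0.935779; cosh(ωT) = 1.470739, sinh(ωT) = 1.078459
x(T) = p + (x₀−p)·cosh(ωT) + (ẋ₀/ω)·sinh(ωT) ⇒ p·(1 − cosh) = x(T) − x₀·cosh − (ẋ₀/ω)·sinh
numerator   = -0.0681 − (-0.1112)·1.470739 − (0.3576/3.1089)·1.078459 = -0.028603
denominator = 1 − 1.470739 = -0.470739
p = -0.028603 / -0.470739 = 0.0608

p = 0.0608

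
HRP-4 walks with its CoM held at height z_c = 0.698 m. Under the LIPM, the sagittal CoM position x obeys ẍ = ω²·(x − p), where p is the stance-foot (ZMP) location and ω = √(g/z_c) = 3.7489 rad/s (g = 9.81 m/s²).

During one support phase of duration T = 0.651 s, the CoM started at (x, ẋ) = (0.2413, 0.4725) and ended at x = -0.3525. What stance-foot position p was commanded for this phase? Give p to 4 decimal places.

p = 0.5155

ωT = 3.7489·0.651 = 2.440534; cosh(ωT) = 5.783141, sinh(ωT) = 5.696027
x(T) = p + (x₀−p)·cosh(ωT) + (ẋ₀/ω)·sinh(ωT) ⇒ p·(1 − cosh) = x(T) − x₀·cosh − (ẋ₀/ω)·sinh
numerator   = -0.3525 − (0.2413)·5.783141 − (0.4725/3.7489)·5.696027 = -2.465882
denominator = 1 − 5.783141 = -4.783141
p = -2.465882 / -4.783141 = 0.5155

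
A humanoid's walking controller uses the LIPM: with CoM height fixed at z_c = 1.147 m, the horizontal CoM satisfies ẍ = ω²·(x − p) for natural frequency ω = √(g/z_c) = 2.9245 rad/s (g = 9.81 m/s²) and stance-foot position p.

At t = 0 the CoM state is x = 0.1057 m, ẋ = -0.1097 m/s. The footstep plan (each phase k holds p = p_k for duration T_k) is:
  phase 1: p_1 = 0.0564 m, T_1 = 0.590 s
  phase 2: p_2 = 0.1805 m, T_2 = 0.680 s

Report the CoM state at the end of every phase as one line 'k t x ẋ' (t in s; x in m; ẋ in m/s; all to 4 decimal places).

1 0.5900 0.0972 0.0742
2 1.2700 -0.0384 -0.5968

phase 1: p=0.0564, T=0.590, ωT=1.725455, cosh=2.896584, sinh=2.718492; start (x,ẋ)=(0.105700, -0.109700) → end (x,ẋ)=(0.097229, 0.074191)
phase 2: p=0.1805, T=0.680, ωT=1.988660, cosh=3.721308, sinh=3.584429; start (x,ẋ)=(0.097229, 0.074191) → end (x,ẋ)=(-0.038444, -0.596813)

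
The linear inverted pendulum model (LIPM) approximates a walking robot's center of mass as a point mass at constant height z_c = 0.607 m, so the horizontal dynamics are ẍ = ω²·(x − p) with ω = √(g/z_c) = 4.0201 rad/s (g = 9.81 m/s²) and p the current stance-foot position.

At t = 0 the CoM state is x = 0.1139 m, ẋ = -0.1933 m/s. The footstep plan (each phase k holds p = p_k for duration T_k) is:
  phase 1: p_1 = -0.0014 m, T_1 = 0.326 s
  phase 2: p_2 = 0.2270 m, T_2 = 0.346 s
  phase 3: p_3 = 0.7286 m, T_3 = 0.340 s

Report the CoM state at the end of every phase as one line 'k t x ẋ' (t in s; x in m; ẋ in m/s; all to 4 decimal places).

phase 1: p=-0.0014, T=0.326, ωT=1.310553, cosh=1.988947, sinh=1.719276; start (x,ẋ)=(0.113900, -0.193300) → end (x,ẋ)=(0.145257, 0.412451)
phase 2: p=0.2270, T=0.346, ωT=1.390955, cosh=2.133761, sinh=1.884923; start (x,ẋ)=(0.145257, 0.412451) → end (x,ẋ)=(0.245968, 0.260657)
phase 3: p=0.7286, T=0.340, ωT=1.366834, cosh=2.088912, sinh=1.833999; start (x,ẋ)=(0.245968, 0.260657) → end (x,ẋ)=(-0.160662, -3.013889)

1 0.3260 0.1453 0.4125
2 0.6720 0.2460 0.2607
3 1.0120 -0.1607 -3.0139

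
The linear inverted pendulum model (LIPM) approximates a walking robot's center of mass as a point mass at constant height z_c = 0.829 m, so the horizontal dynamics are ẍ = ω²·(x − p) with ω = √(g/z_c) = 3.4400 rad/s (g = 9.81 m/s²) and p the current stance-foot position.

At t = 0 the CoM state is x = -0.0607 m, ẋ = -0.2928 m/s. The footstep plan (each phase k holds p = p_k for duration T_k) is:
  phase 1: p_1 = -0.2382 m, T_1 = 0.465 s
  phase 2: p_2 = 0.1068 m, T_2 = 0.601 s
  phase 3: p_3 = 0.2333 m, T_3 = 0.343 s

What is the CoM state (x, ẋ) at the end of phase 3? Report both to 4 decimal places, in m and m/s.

phase 1: p=-0.2382, T=0.465, ωT=1.599600, cosh=2.576514, sinh=2.374537; start (x,ẋ)=(-0.060700, -0.292800) → end (x,ẋ)=(0.017020, 0.695489)
phase 2: p=0.1068, T=0.601, ωT=2.067440, cosh=4.015535, sinh=3.889026; start (x,ẋ)=(0.017020, 0.695489) → end (x,ẋ)=(0.532555, 1.591655)
phase 3: p=0.2333, T=0.343, ωT=1.179920, cosh=1.780709, sinh=1.473405; start (x,ẋ)=(0.532555, 1.591655) → end (x,ẋ)=(1.447917, 4.351053)

x = 1.4479, ẋ = 4.3511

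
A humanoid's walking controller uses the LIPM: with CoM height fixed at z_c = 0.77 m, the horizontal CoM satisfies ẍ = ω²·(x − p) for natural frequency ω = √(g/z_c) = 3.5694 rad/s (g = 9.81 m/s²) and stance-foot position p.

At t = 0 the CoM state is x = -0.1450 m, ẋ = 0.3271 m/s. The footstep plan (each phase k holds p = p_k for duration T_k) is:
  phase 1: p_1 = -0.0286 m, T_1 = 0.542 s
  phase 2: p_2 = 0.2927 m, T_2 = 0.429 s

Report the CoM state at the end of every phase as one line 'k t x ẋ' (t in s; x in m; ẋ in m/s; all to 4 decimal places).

1 0.5420 -0.1293 -0.2522
2 0.9710 -0.8844 -3.9302

phase 1: p=-0.0286, T=0.542, ωT=1.934615, cosh=3.532929, sinh=3.388449; start (x,ẋ)=(-0.145000, 0.327100) → end (x,ẋ)=(-0.129315, -0.252205)
phase 2: p=0.2927, T=0.429, ωT=1.531273, cosh=2.420159, sinh=2.203899; start (x,ẋ)=(-0.129315, -0.252205) → end (x,ẋ)=(-0.884366, -3.930201)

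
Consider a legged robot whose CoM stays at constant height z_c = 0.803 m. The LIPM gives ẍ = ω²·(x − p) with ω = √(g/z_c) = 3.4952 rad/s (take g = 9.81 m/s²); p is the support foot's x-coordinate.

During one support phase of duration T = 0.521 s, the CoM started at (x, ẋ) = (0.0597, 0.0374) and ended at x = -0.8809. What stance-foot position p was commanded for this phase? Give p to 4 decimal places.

ωT = 3.4952·0.521 = 1.820999; cosh(ωT) = 3.169946, sinh(ωT) = 3.008082
x(T) = p + (x₀−p)·cosh(ωT) + (ẋ₀/ω)·sinh(ωT) ⇒ p·(1 − cosh) = x(T) − x₀·cosh − (ẋ₀/ω)·sinh
numerator   = -0.8809 − (0.0597)·3.169946 − (0.0374/3.4952)·3.008082 = -1.102333
denominator = 1 − 3.169946 = -2.169946
p = -1.102333 / -2.169946 = 0.5080

p = 0.5080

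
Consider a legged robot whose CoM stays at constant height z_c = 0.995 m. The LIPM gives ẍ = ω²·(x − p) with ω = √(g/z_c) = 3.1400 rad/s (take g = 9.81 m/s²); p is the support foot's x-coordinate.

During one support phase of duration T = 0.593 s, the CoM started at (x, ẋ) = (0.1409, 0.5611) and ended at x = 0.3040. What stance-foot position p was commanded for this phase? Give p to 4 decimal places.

ωT = 3.1400·0.593 = 1.862020; cosh(ωT) = 3.296042, sinh(ωT) = 3.140684
x(T) = p + (x₀−p)·cosh(ωT) + (ẋ₀/ω)·sinh(ωT) ⇒ p·(1 − cosh) = x(T) − x₀·cosh − (ẋ₀/ω)·sinh
numerator   = 0.3040 − (0.1409)·3.296042 − (0.5611/3.1400)·3.140684 = -0.721635
denominator = 1 − 3.296042 = -2.296042
p = -0.721635 / -2.296042 = 0.3143

p = 0.3143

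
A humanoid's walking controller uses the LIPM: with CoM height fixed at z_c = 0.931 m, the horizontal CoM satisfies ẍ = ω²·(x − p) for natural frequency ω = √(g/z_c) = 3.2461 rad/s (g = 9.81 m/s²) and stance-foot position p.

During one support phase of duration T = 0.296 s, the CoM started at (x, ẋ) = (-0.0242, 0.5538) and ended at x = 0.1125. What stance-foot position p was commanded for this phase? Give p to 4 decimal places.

ωT = 3.2461·0.296 = 0.960846; cosh(ωT) = 1.498238, sinh(ωT) = 1.115668
x(T) = p + (x₀−p)·cosh(ωT) + (ẋ₀/ω)·sinh(ωT) ⇒ p·(1 − cosh) = x(T) − x₀·cosh − (ẋ₀/ω)·sinh
numerator   = 0.1125 − (-0.0242)·1.498238 − (0.5538/3.2461)·1.115668 = -0.041581
denominator = 1 − 1.498238 = -0.498238
p = -0.041581 / -0.498238 = 0.0835

p = 0.0835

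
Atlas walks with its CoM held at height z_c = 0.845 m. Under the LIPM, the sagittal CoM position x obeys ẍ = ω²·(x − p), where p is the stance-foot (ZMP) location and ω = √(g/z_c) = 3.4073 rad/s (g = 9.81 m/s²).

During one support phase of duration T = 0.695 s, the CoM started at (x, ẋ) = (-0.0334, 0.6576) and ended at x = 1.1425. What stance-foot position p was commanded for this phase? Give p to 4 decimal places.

p = -0.0687

ωT = 3.4073·0.695 = 2.368073; cosh(ωT) = 5.385232, sinh(ωT) = 5.291571
x(T) = p + (x₀−p)·cosh(ωT) + (ẋ₀/ω)·sinh(ωT) ⇒ p·(1 − cosh) = x(T) − x₀·cosh − (ẋ₀/ω)·sinh
numerator   = 1.1425 − (-0.0334)·5.385232 − (0.6576/3.4073)·5.291571 = 0.301107
denominator = 1 − 5.385232 = -4.385232
p = 0.301107 / -4.385232 = -0.0687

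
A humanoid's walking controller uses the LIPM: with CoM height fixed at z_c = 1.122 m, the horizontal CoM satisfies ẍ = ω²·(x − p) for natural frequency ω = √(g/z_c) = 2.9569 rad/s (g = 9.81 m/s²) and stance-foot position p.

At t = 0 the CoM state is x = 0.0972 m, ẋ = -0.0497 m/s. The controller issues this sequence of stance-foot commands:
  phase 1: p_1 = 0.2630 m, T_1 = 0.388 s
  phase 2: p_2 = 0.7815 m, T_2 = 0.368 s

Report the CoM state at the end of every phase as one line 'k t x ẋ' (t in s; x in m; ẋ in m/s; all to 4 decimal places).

1 0.3880 -0.0482 -0.7804
2 0.7560 -0.9372 -4.5184

phase 1: p=0.2630, T=0.388, ωT=1.147277, cosh=1.733553, sinh=1.416053; start (x,ẋ)=(0.097200, -0.049700) → end (x,ẋ)=(-0.048224, -0.780383)
phase 2: p=0.7815, T=0.368, ωT=1.088139, cosh=1.652794, sinh=1.315951; start (x,ẋ)=(-0.048224, -0.780383) → end (x,ẋ)=(-0.937168, -4.518382)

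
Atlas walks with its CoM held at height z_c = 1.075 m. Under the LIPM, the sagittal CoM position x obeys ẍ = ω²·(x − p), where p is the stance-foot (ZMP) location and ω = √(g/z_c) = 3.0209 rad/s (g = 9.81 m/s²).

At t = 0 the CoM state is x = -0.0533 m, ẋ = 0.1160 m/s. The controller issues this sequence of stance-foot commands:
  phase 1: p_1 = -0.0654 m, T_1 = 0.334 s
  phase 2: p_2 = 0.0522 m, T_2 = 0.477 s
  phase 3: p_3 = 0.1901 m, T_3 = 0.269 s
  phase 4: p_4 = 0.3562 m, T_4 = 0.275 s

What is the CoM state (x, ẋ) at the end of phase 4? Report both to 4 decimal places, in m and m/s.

x = -0.0150, ẋ = -0.8046

phase 1: p=-0.0654, T=0.334, ωT=1.008981, cosh=1.553697, sinh=1.189107; start (x,ẋ)=(-0.053300, 0.116000) → end (x,ẋ)=(-0.000940, 0.223694)
phase 2: p=0.0522, T=0.477, ωT=1.440969, cosh=2.230744, sinh=1.994045; start (x,ẋ)=(-0.000940, 0.223694) → end (x,ẋ)=(0.081316, 0.178901)
phase 3: p=0.1901, T=0.269, ωT=0.812622, cosh=1.348752, sinh=0.905058; start (x,ẋ)=(0.081316, 0.178901) → end (x,ẋ)=(0.096976, -0.056132)
phase 4: p=0.3562, T=0.275, ωT=0.830748, cosh=1.365379, sinh=0.929655; start (x,ẋ)=(0.096976, -0.056132) → end (x,ẋ)=(-0.015013, -0.804645)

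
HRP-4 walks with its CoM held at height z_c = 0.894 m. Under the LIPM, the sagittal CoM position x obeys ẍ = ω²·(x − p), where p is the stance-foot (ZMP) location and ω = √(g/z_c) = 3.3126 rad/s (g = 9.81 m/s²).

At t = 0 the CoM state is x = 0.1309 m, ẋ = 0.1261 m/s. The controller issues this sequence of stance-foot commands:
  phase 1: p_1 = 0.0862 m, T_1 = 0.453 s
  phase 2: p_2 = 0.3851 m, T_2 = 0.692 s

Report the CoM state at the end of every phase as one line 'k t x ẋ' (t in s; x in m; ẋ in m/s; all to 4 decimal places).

phase 1: p=0.0862, T=0.453, ωT=1.500608, cosh=2.353704, sinh=2.130710; start (x,ẋ)=(0.130900, 0.126100) → end (x,ẋ)=(0.272520, 0.612303)
phase 2: p=0.3851, T=0.692, ωT=2.292319, cosh=4.999449, sinh=4.898417; start (x,ẋ)=(0.272520, 0.612303) → end (x,ẋ)=(0.727688, 1.234396)

1 0.4530 0.2725 0.6123
2 1.1450 0.7277 1.2344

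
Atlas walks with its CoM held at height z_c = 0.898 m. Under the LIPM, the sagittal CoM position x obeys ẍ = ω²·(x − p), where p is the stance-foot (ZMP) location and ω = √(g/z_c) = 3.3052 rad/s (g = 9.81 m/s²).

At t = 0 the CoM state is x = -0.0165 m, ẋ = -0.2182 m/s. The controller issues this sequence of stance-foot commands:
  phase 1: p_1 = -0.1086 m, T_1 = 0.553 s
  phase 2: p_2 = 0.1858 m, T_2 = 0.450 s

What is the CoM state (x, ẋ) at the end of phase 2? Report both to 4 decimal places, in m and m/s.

phase 1: p=-0.1086, T=0.553, ωT=1.827776, cosh=3.190403, sinh=3.029632; start (x,ẋ)=(-0.016500, -0.218200) → end (x,ẋ)=(-0.014772, 0.226101)
phase 2: p=0.1858, T=0.450, ωT=1.487340, cosh=2.325641, sinh=2.099668; start (x,ẋ)=(-0.014772, 0.226101) → end (x,ẋ)=(-0.137024, -0.866102)

x = -0.1370, ẋ = -0.8661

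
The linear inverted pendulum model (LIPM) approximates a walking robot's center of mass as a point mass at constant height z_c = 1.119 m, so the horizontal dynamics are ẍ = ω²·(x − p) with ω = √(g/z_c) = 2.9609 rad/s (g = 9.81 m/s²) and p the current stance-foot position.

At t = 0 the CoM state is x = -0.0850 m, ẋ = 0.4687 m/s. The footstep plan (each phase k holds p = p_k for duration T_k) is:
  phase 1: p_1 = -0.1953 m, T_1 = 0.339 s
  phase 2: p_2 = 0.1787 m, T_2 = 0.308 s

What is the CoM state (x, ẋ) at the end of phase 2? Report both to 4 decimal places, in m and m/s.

x = 0.5467, ẋ = 1.5553

phase 1: p=-0.1953, T=0.339, ωT=1.003745, cosh=1.547493, sinh=1.180988; start (x,ẋ)=(-0.085000, 0.468700) → end (x,ẋ)=(0.162335, 1.111006)
phase 2: p=0.1787, T=0.308, ωT=0.911957, cosh=1.445463, sinh=1.043726; start (x,ẋ)=(0.162335, 1.111006) → end (x,ẋ)=(0.546677, 1.555343)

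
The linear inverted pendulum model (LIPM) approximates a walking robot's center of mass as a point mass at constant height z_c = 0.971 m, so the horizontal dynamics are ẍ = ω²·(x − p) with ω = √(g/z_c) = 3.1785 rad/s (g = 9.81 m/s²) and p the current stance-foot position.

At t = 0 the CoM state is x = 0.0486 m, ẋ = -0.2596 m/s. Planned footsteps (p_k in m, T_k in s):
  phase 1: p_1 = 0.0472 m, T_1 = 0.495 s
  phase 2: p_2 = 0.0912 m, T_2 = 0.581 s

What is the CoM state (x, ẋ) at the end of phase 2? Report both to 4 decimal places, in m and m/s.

x = -1.2774, ẋ = -4.3367

phase 1: p=0.0472, T=0.495, ωT=1.573357, cosh=2.515081, sinh=2.307733; start (x,ẋ)=(0.048600, -0.259600) → end (x,ẋ)=(-0.137760, -0.642646)
phase 2: p=0.0912, T=0.581, ωT=1.846708, cosh=3.248338, sinh=3.090583; start (x,ẋ)=(-0.137760, -0.642646) → end (x,ẋ)=(-1.277410, -4.336701)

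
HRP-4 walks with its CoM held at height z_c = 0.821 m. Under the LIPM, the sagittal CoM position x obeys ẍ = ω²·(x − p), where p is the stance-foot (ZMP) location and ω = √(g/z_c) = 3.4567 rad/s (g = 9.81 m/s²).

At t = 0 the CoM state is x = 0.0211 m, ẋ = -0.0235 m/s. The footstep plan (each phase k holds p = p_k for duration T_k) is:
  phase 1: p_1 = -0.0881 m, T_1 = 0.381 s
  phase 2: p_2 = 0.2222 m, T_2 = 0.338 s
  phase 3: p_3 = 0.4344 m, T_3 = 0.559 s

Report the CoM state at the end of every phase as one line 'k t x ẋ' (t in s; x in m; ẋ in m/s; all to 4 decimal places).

phase 1: p=-0.0881, T=0.381, ωT=1.317003, cosh=2.000078, sinh=1.732140; start (x,ẋ)=(0.021100, -0.023500) → end (x,ẋ)=(0.118533, 0.606832)
phase 2: p=0.2222, T=0.338, ωT=1.168365, cosh=1.763801, sinh=1.452926; start (x,ẋ)=(0.118533, 0.606832) → end (x,ẋ)=(0.294416, 0.549680)
phase 3: p=0.4344, T=0.559, ωT=1.932295, cosh=3.525079, sinh=3.380263; start (x,ẋ)=(0.294416, 0.549680) → end (x,ẋ)=(0.478471, 0.302016)

1 0.3810 0.1185 0.6068
2 0.7190 0.2944 0.5497
3 1.2780 0.4785 0.3020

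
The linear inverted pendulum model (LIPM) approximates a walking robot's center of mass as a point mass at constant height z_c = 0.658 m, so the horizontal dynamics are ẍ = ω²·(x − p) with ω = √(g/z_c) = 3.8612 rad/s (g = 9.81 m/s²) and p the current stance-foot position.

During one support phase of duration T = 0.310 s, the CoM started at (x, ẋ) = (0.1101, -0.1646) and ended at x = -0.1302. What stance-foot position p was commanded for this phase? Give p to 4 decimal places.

ωT = 3.8612·0.310 = 1.196972; cosh(ωT) = 1.806093, sinh(ωT) = 1.503986
x(T) = p + (x₀−p)·cosh(ωT) + (ẋ₀/ω)·sinh(ωT) ⇒ p·(1 − cosh) = x(T) − x₀·cosh − (ẋ₀/ω)·sinh
numerator   = -0.1302 − (0.1101)·1.806093 − (-0.1646/3.8612)·1.503986 = -0.264937
denominator = 1 − 1.806093 = -0.806093
p = -0.264937 / -0.806093 = 0.3287

p = 0.3287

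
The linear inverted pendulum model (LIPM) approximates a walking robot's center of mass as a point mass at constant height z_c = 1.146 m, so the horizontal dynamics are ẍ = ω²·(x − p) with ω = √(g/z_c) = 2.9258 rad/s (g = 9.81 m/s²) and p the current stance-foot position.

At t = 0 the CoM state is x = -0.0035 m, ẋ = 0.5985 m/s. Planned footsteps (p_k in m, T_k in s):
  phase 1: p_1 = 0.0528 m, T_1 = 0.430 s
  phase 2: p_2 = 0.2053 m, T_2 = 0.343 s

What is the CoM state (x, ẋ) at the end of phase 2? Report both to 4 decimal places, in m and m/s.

phase 1: p=0.0528, T=0.430, ωT=1.258094, cosh=1.901452, sinh=1.617257; start (x,ẋ)=(-0.003500, 0.598500) → end (x,ẋ)=(0.276573, 0.871620)
phase 2: p=0.2053, T=0.343, ωT=1.003549, cosh=1.547262, sinh=1.180686; start (x,ẋ)=(0.276573, 0.871620) → end (x,ẋ)=(0.667315, 1.594835)

x = 0.6673, ẋ = 1.5948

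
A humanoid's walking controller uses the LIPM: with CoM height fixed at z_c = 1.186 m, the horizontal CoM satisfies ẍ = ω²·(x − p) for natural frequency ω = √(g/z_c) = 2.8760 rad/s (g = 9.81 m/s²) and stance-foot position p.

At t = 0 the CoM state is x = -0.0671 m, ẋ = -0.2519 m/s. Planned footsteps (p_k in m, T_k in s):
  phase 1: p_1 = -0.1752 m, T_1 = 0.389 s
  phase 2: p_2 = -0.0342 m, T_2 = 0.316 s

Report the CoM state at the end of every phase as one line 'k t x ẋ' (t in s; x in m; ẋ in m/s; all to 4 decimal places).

1 0.3890 -0.1118 -0.0016
2 0.7050 -0.1468 -0.2344

phase 1: p=-0.1752, T=0.389, ωT=1.118764, cosh=1.693876, sinh=1.367193; start (x,ẋ)=(-0.067100, -0.251900) → end (x,ẋ)=(-0.111840, -0.001633)
phase 2: p=-0.0342, T=0.316, ωT=0.908816, cosh=1.442192, sinh=1.039191; start (x,ẋ)=(-0.111840, -0.001633) → end (x,ẋ)=(-0.146762, -0.234400)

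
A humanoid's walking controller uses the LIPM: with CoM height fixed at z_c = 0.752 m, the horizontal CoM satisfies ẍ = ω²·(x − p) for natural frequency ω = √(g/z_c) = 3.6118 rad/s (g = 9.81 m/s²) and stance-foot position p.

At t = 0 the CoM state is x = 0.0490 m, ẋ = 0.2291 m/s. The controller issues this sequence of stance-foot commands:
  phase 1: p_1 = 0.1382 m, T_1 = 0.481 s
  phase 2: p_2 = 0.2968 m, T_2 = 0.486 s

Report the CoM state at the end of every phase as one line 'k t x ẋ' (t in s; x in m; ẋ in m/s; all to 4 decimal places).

phase 1: p=0.1382, T=0.481, ωT=1.737276, cosh=2.928922, sinh=2.752922; start (x,ẋ)=(0.049000, 0.229100) → end (x,ẋ)=(0.051561, -0.215900)
phase 2: p=0.2968, T=0.486, ωT=1.755335, cosh=2.979117, sinh=2.806268; start (x,ẋ)=(0.051561, -0.215900) → end (x,ẋ)=(-0.601545, -3.128857)

1 0.4810 0.0516 -0.2159
2 0.9670 -0.6015 -3.1289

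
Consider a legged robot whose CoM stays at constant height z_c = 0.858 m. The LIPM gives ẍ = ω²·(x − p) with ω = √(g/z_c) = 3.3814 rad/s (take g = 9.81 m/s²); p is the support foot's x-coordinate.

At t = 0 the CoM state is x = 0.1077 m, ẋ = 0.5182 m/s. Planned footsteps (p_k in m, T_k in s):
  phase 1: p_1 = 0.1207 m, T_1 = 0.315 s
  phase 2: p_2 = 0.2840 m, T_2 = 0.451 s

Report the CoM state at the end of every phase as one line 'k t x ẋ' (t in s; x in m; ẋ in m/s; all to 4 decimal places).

phase 1: p=0.1207, T=0.315, ωT=1.065141, cosh=1.622964, sinh=1.278284; start (x,ẋ)=(0.107700, 0.518200) → end (x,ẋ)=(0.295499, 0.784829)
phase 2: p=0.2840, T=0.451, ωT=1.525011, cosh=2.406407, sinh=2.188789; start (x,ẋ)=(0.295499, 0.784829) → end (x,ẋ)=(0.819692, 1.973721)

1 0.3150 0.2955 0.7848
2 0.7660 0.8197 1.9737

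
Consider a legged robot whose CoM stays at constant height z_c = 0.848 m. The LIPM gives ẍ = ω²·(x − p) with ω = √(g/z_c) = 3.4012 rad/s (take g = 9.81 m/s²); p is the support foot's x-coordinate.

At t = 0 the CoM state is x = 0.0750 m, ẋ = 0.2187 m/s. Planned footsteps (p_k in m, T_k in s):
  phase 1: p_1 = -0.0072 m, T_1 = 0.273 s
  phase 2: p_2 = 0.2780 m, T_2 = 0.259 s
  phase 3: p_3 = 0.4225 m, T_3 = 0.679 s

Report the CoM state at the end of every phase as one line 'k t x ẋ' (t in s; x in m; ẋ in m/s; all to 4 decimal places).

phase 1: p=-0.0072, T=0.273, ωT=0.928528, cosh=1.462958, sinh=1.067823; start (x,ẋ)=(0.075000, 0.218700) → end (x,ẋ)=(0.181717, 0.618489)
phase 2: p=0.2780, T=0.259, ωT=0.880911, cosh=1.413751, sinh=0.999346; start (x,ẋ)=(0.181717, 0.618489) → end (x,ẋ)=(0.323605, 0.547126)
phase 3: p=0.4225, T=0.679, ωT=2.309415, cosh=5.083925, sinh=4.984606; start (x,ẋ)=(0.323605, 0.547126) → end (x,ẋ)=(0.721563, 1.104922)

1 0.2730 0.1817 0.6185
2 0.5320 0.3236 0.5471
3 1.2110 0.7216 1.1049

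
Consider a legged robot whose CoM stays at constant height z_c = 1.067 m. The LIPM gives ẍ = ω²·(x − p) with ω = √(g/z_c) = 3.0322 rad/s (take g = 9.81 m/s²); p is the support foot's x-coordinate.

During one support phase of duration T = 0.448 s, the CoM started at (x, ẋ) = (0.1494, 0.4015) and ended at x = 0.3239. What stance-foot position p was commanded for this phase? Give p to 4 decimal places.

p = 0.2109

ωT = 3.0322·0.448 = 1.358426; cosh(ωT) = 2.073565, sinh(ωT) = 1.816499
x(T) = p + (x₀−p)·cosh(ωT) + (ẋ₀/ω)·sinh(ωT) ⇒ p·(1 − cosh) = x(T) − x₀·cosh − (ẋ₀/ω)·sinh
numerator   = 0.3239 − (0.1494)·2.073565 − (0.4015/3.0322)·1.816499 = -0.226417
denominator = 1 − 2.073565 = -1.073565
p = -0.226417 / -1.073565 = 0.2109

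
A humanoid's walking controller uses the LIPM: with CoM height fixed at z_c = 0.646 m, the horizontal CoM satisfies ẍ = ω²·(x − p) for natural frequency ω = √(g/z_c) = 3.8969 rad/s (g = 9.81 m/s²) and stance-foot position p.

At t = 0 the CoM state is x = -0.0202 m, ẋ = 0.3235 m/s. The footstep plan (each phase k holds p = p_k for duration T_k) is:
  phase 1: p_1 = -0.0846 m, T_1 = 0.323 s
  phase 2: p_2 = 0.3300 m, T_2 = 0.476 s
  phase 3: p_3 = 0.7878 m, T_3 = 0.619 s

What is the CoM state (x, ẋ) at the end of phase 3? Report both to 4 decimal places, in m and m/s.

x = 1.9337, ẋ = 4.6482

phase 1: p=-0.0846, T=0.323, ωT=1.258699, cosh=1.902430, sinh=1.618407; start (x,ẋ)=(-0.020200, 0.323500) → end (x,ẋ)=(0.172268, 1.021592)
phase 2: p=0.3300, T=0.476, ωT=1.854924, cosh=3.273840, sinh=3.117375; start (x,ẋ)=(0.172268, 1.021592) → end (x,ẋ)=(0.630847, 1.428386)
phase 3: p=0.7878, T=0.619, ωT=2.412181, cosh=5.623946, sinh=5.534326; start (x,ẋ)=(0.630847, 1.428386) → end (x,ẋ)=(1.933677, 4.648193)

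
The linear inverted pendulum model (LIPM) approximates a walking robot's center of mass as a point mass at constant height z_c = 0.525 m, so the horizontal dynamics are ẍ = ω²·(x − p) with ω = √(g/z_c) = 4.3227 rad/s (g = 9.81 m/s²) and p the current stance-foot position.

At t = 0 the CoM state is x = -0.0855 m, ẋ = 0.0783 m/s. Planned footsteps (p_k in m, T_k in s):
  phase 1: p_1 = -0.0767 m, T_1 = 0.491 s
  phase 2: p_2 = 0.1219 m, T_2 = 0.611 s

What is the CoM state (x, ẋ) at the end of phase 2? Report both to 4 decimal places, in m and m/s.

x = -0.7328, ẋ = -3.6324

phase 1: p=-0.0767, T=0.491, ωT=2.122446, cosh=4.235638, sinh=4.115900; start (x,ẋ)=(-0.085500, 0.078300) → end (x,ẋ)=(-0.039420, 0.175083)
phase 2: p=0.1219, T=0.611, ωT=2.641170, cosh=7.050441, sinh=6.979163; start (x,ẋ)=(-0.039420, 0.175083) → end (x,ẋ)=(-0.732796, -3.632412)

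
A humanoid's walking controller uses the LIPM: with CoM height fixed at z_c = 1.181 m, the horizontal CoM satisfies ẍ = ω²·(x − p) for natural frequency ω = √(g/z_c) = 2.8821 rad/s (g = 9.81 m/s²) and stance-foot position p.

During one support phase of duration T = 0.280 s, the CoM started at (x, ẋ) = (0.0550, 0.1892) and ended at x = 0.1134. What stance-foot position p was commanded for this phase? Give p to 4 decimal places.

p = 0.0565

ωT = 2.8821·0.280 = 0.806988; cosh(ωT) = 1.343674, sinh(ωT) = 0.897474
x(T) = p + (x₀−p)·cosh(ωT) + (ẋ₀/ω)·sinh(ωT) ⇒ p·(1 − cosh) = x(T) − x₀·cosh − (ẋ₀/ω)·sinh
numerator   = 0.1134 − (0.0550)·1.343674 − (0.1892/2.8821)·0.897474 = -0.019418
denominator = 1 − 1.343674 = -0.343674
p = -0.019418 / -0.343674 = 0.0565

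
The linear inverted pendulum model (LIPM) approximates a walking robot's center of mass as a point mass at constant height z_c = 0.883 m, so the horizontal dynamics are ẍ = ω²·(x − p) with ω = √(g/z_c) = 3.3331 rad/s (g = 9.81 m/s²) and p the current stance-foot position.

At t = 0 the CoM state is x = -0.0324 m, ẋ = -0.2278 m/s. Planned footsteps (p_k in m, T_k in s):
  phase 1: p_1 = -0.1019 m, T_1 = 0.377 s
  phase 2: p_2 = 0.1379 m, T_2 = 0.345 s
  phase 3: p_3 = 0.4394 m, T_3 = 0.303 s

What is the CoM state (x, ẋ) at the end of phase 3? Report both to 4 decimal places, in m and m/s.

phase 1: p=-0.1019, T=0.377, ωT=1.256579, cosh=1.899003, sinh=1.614377; start (x,ẋ)=(-0.032400, -0.227800) → end (x,ẋ)=(-0.080254, -0.058622)
phase 2: p=0.1379, T=0.345, ωT=1.149919, cosh=1.737300, sinh=1.420638; start (x,ẋ)=(-0.080254, -0.058622) → end (x,ẋ)=(-0.266084, -1.134829)
phase 3: p=0.4394, T=0.303, ωT=1.009929, cosh=1.554826, sinh=1.190581; start (x,ẋ)=(-0.266084, -1.134829) → end (x,ẋ)=(-1.062865, -4.564052)

x = -1.0629, ẋ = -4.5641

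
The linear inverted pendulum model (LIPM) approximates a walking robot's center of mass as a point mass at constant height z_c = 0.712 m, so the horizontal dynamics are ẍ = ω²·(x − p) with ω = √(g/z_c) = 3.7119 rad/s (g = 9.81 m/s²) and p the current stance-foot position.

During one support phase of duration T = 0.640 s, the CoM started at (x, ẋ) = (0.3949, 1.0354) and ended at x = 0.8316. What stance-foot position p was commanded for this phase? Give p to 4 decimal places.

p = 0.6323

ωT = 3.7119·0.640 = 2.375616; cosh(ωT) = 5.425298, sinh(ωT) = 5.332340
x(T) = p + (x₀−p)·cosh(ωT) + (ẋ₀/ω)·sinh(ωT) ⇒ p·(1 − cosh) = x(T) − x₀·cosh − (ẋ₀/ω)·sinh
numerator   = 0.8316 − (0.3949)·5.425298 − (1.0354/3.7119)·5.332340 = -2.798257
denominator = 1 − 5.425298 = -4.425298
p = -2.798257 / -4.425298 = 0.6323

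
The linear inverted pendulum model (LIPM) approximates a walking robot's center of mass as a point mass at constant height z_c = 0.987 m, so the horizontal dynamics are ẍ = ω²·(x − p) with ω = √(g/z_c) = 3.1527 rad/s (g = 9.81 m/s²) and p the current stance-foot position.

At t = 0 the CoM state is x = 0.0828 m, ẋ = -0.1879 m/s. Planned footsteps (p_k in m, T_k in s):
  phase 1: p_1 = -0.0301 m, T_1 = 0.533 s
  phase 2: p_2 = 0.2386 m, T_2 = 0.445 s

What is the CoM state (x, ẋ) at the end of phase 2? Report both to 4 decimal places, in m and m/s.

x = 0.2449, ẋ = 0.2032

phase 1: p=-0.0301, T=0.533, ωT=1.680389, cosh=2.776973, sinh=2.590671; start (x,ẋ)=(0.082800, -0.187900) → end (x,ẋ)=(0.129017, 0.400330)
phase 2: p=0.2386, T=0.445, ωT=1.402951, cosh=2.156528, sinh=1.910658; start (x,ẋ)=(0.129017, 0.400330) → end (x,ẋ)=(0.244897, 0.203224)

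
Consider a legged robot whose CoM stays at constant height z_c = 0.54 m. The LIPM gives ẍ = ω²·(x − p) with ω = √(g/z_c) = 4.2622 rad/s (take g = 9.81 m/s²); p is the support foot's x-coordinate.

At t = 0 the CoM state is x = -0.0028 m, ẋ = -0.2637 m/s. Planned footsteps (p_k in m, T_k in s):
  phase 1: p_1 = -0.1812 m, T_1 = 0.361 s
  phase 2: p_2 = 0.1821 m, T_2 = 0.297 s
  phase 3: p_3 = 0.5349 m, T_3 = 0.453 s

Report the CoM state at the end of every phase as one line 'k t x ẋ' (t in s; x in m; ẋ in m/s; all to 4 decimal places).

phase 1: p=-0.1812, T=0.361, ωT=1.538654, cosh=2.436493, sinh=2.221824; start (x,ẋ)=(-0.002800, -0.263700) → end (x,ẋ)=(0.116007, 1.046919)
phase 2: p=0.1821, T=0.297, ωT=1.265873, cosh=1.914091, sinh=1.632098; start (x,ẋ)=(0.116007, 1.046919) → end (x,ẋ)=(0.456483, 1.544136)
phase 3: p=0.5349, T=0.453, ωT=1.930777, cosh=3.519949, sinh=3.374914; start (x,ẋ)=(0.456483, 1.544136) → end (x,ẋ)=(1.481561, 4.307287)

1 0.3610 0.1160 1.0469
2 0.6580 0.4565 1.5441
3 1.1110 1.4816 4.3073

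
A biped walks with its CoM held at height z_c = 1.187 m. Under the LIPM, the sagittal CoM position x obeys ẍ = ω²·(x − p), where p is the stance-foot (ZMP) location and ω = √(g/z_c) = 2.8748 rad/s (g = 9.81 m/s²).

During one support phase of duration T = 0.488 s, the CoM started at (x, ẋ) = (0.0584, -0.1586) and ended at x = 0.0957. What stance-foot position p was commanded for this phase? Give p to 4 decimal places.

p = -0.0650

ωT = 2.8748·0.488 = 1.402902; cosh(ωT) = 2.156435, sinh(ωT) = 1.910552
x(T) = p + (x₀−p)·cosh(ωT) + (ẋ₀/ω)·sinh(ωT) ⇒ p·(1 − cosh) = x(T) − x₀·cosh − (ẋ₀/ω)·sinh
numerator   = 0.0957 − (0.0584)·2.156435 − (-0.1586/2.8748)·1.910552 = 0.075168
denominator = 1 − 2.156435 = -1.156435
p = 0.075168 / -1.156435 = -0.0650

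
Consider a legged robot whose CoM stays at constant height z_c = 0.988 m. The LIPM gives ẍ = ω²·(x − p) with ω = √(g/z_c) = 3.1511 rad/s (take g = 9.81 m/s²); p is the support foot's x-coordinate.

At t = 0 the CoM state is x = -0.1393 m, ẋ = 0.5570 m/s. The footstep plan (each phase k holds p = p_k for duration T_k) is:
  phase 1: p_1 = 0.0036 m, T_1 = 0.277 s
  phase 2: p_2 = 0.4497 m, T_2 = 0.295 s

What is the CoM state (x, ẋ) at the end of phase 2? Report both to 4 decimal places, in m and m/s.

x = -0.1271, ẋ = -1.0966

phase 1: p=0.0036, T=0.277, ωT=0.872855, cosh=1.405746, sinh=0.987989; start (x,ẋ)=(-0.139300, 0.557000) → end (x,ẋ)=(-0.022641, 0.338117)
phase 2: p=0.4497, T=0.295, ωT=0.929574, cosh=1.464076, sinh=1.069355; start (x,ẋ)=(-0.022641, 0.338117) → end (x,ẋ)=(-0.127100, -1.096590)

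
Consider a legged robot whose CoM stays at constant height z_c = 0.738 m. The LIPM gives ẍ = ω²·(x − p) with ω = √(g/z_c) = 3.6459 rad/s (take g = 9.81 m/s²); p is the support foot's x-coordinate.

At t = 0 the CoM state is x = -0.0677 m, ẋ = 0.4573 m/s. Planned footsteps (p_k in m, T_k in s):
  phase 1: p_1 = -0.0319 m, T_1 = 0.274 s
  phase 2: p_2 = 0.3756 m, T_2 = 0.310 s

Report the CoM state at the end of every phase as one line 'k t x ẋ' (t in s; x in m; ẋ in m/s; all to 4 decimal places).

1 0.2740 0.0601 0.5519
2 0.5840 0.0461 -0.6515

phase 1: p=-0.0319, T=0.274, ωT=0.998977, cosh=1.541879, sinh=1.173623; start (x,ẋ)=(-0.067700, 0.457300) → end (x,ẋ)=(0.060107, 0.551916)
phase 2: p=0.3756, T=0.310, ωT=1.130229, cosh=1.709662, sinh=1.386703; start (x,ẋ)=(0.060107, 0.551916) → end (x,ẋ)=(0.046132, -0.651476)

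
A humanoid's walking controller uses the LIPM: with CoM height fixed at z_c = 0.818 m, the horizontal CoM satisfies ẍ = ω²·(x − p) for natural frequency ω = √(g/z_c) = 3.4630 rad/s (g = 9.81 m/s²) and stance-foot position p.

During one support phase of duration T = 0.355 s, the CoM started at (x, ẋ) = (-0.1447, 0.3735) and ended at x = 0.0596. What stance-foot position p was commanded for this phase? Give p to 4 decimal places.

ωT = 3.4630·0.355 = 1.229365; cosh(ωT) = 1.855768, sinh(ωT) = 1.563290
x(T) = p + (x₀−p)·cosh(ωT) + (ẋ₀/ω)·sinh(ωT) ⇒ p·(1 − cosh) = x(T) − x₀·cosh − (ẋ₀/ω)·sinh
numerator   = 0.0596 − (-0.1447)·1.855768 − (0.3735/3.4630)·1.563290 = 0.159522
denominator = 1 − 1.855768 = -0.855768
p = 0.159522 / -0.855768 = -0.1864

p = -0.1864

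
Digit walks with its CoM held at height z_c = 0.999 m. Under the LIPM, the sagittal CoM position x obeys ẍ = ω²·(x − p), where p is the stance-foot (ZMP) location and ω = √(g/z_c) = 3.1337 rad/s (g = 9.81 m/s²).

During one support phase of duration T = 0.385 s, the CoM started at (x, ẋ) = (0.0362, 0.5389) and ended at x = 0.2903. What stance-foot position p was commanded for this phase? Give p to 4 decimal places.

ωT = 3.1337·0.385 = 1.206475; cosh(ωT) = 1.820467, sinh(ωT) = 1.521216
x(T) = p + (x₀−p)·cosh(ωT) + (ẋ₀/ω)·sinh(ωT) ⇒ p·(1 − cosh) = x(T) − x₀·cosh − (ẋ₀/ω)·sinh
numerator   = 0.2903 − (0.0362)·1.820467 − (0.5389/3.1337)·1.521216 = -0.037203
denominator = 1 − 1.820467 = -0.820467
p = -0.037203 / -0.820467 = 0.0453

p = 0.0453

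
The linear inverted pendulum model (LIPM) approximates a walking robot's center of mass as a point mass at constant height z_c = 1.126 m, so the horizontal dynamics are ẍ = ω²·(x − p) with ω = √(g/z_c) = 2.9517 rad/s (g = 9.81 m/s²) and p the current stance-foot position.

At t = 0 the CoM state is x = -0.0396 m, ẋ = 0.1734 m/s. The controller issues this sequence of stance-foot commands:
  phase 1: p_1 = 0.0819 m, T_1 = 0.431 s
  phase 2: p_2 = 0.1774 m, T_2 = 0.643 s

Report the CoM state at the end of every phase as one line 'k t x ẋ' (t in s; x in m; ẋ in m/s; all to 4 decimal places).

1 0.4310 -0.0553 -0.2560
2 1.0740 -0.8992 -3.1133

phase 1: p=0.0819, T=0.431, ωT=1.272183, cosh=1.924426, sinh=1.644207; start (x,ẋ)=(-0.039600, 0.173400) → end (x,ẋ)=(-0.055328, -0.255969)
phase 2: p=0.1774, T=0.643, ωT=1.897943, cosh=3.411016, sinh=3.261140; start (x,ẋ)=(-0.055328, -0.255969) → end (x,ẋ)=(-0.899241, -3.113328)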